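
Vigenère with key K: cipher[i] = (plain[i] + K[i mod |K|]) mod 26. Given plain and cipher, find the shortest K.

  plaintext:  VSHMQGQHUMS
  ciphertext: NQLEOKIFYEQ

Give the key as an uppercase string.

SYE

  i= 0: N-V = 18 → S
  i= 1: Q-S = 24 → Y
  i= 2: L-H =  4 → E
  i= 3: E-M = 18 → S
  i= 4: O-Q = 24 → Y
  i= 5: K-G =  4 → E
  i= 6: I-Q = 18 → S
  i= 7: F-H = 24 → Y
  i= 8: Y-U =  4 → E
  i= 9: E-M = 18 → S
  i=10: Q-S = 24 → Y
  shifts repeat with period 3: SYE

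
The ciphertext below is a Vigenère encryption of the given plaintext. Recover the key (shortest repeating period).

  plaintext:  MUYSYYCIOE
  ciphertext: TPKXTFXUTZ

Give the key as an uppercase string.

  i= 0: T-M =  7 → H
  i= 1: P-U = 21 → V
  i= 2: K-Y = 12 → M
  i= 3: X-S =  5 → F
  i= 4: T-Y = 21 → V
  i= 5: F-Y =  7 → H
  i= 6: X-C = 21 → V
  i= 7: U-I = 12 → M
  i= 8: T-O =  5 → F
  i= 9: Z-E = 21 → V
  shifts repeat with period 5: HVMFV

HVMFV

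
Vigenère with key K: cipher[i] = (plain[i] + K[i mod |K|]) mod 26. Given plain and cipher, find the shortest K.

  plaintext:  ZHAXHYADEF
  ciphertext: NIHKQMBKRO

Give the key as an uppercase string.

  i= 0: N-Z = 14 → O
  i= 1: I-H =  1 → B
  i= 2: H-A =  7 → H
  i= 3: K-X = 13 → N
  i= 4: Q-H =  9 → J
  i= 5: M-Y = 14 → O
  i= 6: B-A =  1 → B
  i= 7: K-D =  7 → H
  i= 8: R-E = 13 → N
  i= 9: O-F =  9 → J
  shifts repeat with period 5: OBHNJ

OBHNJ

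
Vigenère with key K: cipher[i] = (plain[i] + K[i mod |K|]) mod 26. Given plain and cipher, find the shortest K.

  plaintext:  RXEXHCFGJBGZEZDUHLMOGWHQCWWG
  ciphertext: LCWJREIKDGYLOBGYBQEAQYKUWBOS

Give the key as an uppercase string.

  i= 0: L-R = 20 → U
  i= 1: C-X =  5 → F
  i= 2: W-E = 18 → S
  i= 3: J-X = 12 → M
  i= 4: R-H = 10 → K
  i= 5: E-C =  2 → C
  i= 6: I-F =  3 → D
  i= 7: K-G =  4 → E
  i= 8: D-J = 20 → U
  i= 9: G-B =  5 → F
  i=10: Y-G = 18 → S
  i=11: L-Z = 12 → M
  i=12: O-E = 10 → K
  i=13: B-Z =  2 → C
  i=14: G-D =  3 → D
  i=15: Y-U =  4 → E
  i=16: B-H = 20 → U
  i=17: Q-L =  5 → F
  i=18: E-M = 18 → S
  i=19: A-O = 12 → M
  i=20: Q-G = 10 → K
  i=21: Y-W =  2 → C
  i=22: K-H =  3 → D
  i=23: U-Q =  4 → E
  i=24: W-C = 20 → U
  i=25: B-W =  5 → F
  i=26: O-W = 18 → S
  i=27: S-G = 12 → M
  shifts repeat with period 8: UFSMKCDE

UFSMKCDE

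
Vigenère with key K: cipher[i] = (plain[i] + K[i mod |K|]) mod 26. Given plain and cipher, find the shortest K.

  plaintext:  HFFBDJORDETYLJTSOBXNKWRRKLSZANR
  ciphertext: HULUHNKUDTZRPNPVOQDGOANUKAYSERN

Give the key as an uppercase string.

APGTEEWD

  i= 0: H-H =  0 → A
  i= 1: U-F = 15 → P
  i= 2: L-F =  6 → G
  i= 3: U-B = 19 → T
  i= 4: H-D =  4 → E
  i= 5: N-J =  4 → E
  i= 6: K-O = 22 → W
  i= 7: U-R =  3 → D
  i= 8: D-D =  0 → A
  i= 9: T-E = 15 → P
  i=10: Z-T =  6 → G
  i=11: R-Y = 19 → T
  i=12: P-L =  4 → E
  i=13: N-J =  4 → E
  i=14: P-T = 22 → W
  i=15: V-S =  3 → D
  i=16: O-O =  0 → A
  i=17: Q-B = 15 → P
  i=18: D-X =  6 → G
  i=19: G-N = 19 → T
  i=20: O-K =  4 → E
  i=21: A-W =  4 → E
  i=22: N-R = 22 → W
  i=23: U-R =  3 → D
  i=24: K-K =  0 → A
  i=25: A-L = 15 → P
  i=26: Y-S =  6 → G
  i=27: S-Z = 19 → T
  i=28: E-A =  4 → E
  i=29: R-N =  4 → E
  i=30: N-R = 22 → W
  shifts repeat with period 8: APGTEEWD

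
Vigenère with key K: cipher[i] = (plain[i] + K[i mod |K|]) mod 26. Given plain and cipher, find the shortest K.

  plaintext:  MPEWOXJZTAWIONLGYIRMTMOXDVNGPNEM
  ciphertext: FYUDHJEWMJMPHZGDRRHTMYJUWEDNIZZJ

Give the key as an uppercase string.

TJQHTMVX

  i= 0: F-M = 19 → T
  i= 1: Y-P =  9 → J
  i= 2: U-E = 16 → Q
  i= 3: D-W =  7 → H
  i= 4: H-O = 19 → T
  i= 5: J-X = 12 → M
  i= 6: E-J = 21 → V
  i= 7: W-Z = 23 → X
  i= 8: M-T = 19 → T
  i= 9: J-A =  9 → J
  i=10: M-W = 16 → Q
  i=11: P-I =  7 → H
  i=12: H-O = 19 → T
  i=13: Z-N = 12 → M
  i=14: G-L = 21 → V
  i=15: D-G = 23 → X
  i=16: R-Y = 19 → T
  i=17: R-I =  9 → J
  i=18: H-R = 16 → Q
  i=19: T-M =  7 → H
  i=20: M-T = 19 → T
  i=21: Y-M = 12 → M
  i=22: J-O = 21 → V
  i=23: U-X = 23 → X
  i=24: W-D = 19 → T
  i=25: E-V =  9 → J
  i=26: D-N = 16 → Q
  i=27: N-G =  7 → H
  i=28: I-P = 19 → T
  i=29: Z-N = 12 → M
  i=30: Z-E = 21 → V
  i=31: J-M = 23 → X
  shifts repeat with period 8: TJQHTMVX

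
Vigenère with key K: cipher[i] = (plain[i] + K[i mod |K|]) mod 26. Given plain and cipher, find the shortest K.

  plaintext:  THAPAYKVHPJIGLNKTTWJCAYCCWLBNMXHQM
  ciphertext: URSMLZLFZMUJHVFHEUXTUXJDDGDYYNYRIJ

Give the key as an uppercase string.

  i= 0: U-T =  1 → B
  i= 1: R-H = 10 → K
  i= 2: S-A = 18 → S
  i= 3: M-P = 23 → X
  i= 4: L-A = 11 → L
  i= 5: Z-Y =  1 → B
  i= 6: L-K =  1 → B
  i= 7: F-V = 10 → K
  i= 8: Z-H = 18 → S
  i= 9: M-P = 23 → X
  i=10: U-J = 11 → L
  i=11: J-I =  1 → B
  i=12: H-G =  1 → B
  i=13: V-L = 10 → K
  i=14: F-N = 18 → S
  i=15: H-K = 23 → X
  i=16: E-T = 11 → L
  i=17: U-T =  1 → B
  i=18: X-W =  1 → B
  i=19: T-J = 10 → K
  i=20: U-C = 18 → S
  i=21: X-A = 23 → X
  i=22: J-Y = 11 → L
  i=23: D-C =  1 → B
  i=24: D-C =  1 → B
  i=25: G-W = 10 → K
  i=26: D-L = 18 → S
  i=27: Y-B = 23 → X
  i=28: Y-N = 11 → L
  i=29: N-M =  1 → B
  i=30: Y-X =  1 → B
  i=31: R-H = 10 → K
  i=32: I-Q = 18 → S
  i=33: J-M = 23 → X
  shifts repeat with period 6: BKSXLB

BKSXLB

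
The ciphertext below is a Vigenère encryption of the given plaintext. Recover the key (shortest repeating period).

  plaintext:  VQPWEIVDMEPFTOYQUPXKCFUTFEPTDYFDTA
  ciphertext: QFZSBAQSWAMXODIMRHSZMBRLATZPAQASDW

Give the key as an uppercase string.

  i= 0: Q-V = 21 → V
  i= 1: F-Q = 15 → P
  i= 2: Z-P = 10 → K
  i= 3: S-W = 22 → W
  i= 4: B-E = 23 → X
  i= 5: A-I = 18 → S
  i= 6: Q-V = 21 → V
  i= 7: S-D = 15 → P
  i= 8: W-M = 10 → K
  i= 9: A-E = 22 → W
  i=10: M-P = 23 → X
  i=11: X-F = 18 → S
  i=12: O-T = 21 → V
  i=13: D-O = 15 → P
  i=14: I-Y = 10 → K
  i=15: M-Q = 22 → W
  i=16: R-U = 23 → X
  i=17: H-P = 18 → S
  i=18: S-X = 21 → V
  i=19: Z-K = 15 → P
  i=20: M-C = 10 → K
  i=21: B-F = 22 → W
  i=22: R-U = 23 → X
  i=23: L-T = 18 → S
  i=24: A-F = 21 → V
  i=25: T-E = 15 → P
  i=26: Z-P = 10 → K
  i=27: P-T = 22 → W
  i=28: A-D = 23 → X
  i=29: Q-Y = 18 → S
  i=30: A-F = 21 → V
  i=31: S-D = 15 → P
  i=32: D-T = 10 → K
  i=33: W-A = 22 → W
  shifts repeat with period 6: VPKWXS

VPKWXS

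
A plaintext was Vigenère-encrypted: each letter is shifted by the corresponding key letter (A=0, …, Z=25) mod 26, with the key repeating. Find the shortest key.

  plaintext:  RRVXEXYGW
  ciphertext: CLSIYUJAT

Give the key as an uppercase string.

  i= 0: C-R = 11 → L
  i= 1: L-R = 20 → U
  i= 2: S-V = 23 → X
  i= 3: I-X = 11 → L
  i= 4: Y-E = 20 → U
  i= 5: U-X = 23 → X
  i= 6: J-Y = 11 → L
  i= 7: A-G = 20 → U
  i= 8: T-W = 23 → X
  shifts repeat with period 3: LUX

LUX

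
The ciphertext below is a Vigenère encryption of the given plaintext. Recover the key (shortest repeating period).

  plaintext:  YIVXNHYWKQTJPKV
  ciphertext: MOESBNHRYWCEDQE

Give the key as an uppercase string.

  i= 0: M-Y = 14 → O
  i= 1: O-I =  6 → G
  i= 2: E-V =  9 → J
  i= 3: S-X = 21 → V
  i= 4: B-N = 14 → O
  i= 5: N-H =  6 → G
  i= 6: H-Y =  9 → J
  i= 7: R-W = 21 → V
  i= 8: Y-K = 14 → O
  i= 9: W-Q =  6 → G
  i=10: C-T =  9 → J
  i=11: E-J = 21 → V
  i=12: D-P = 14 → O
  i=13: Q-K =  6 → G
  i=14: E-V =  9 → J
  shifts repeat with period 4: OGJV

OGJV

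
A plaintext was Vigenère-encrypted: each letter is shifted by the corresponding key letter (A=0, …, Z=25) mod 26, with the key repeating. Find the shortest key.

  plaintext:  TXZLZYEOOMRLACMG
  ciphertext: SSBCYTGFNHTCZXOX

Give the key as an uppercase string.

  i= 0: S-T = 25 → Z
  i= 1: S-X = 21 → V
  i= 2: B-Z =  2 → C
  i= 3: C-L = 17 → R
  i= 4: Y-Z = 25 → Z
  i= 5: T-Y = 21 → V
  i= 6: G-E =  2 → C
  i= 7: F-O = 17 → R
  i= 8: N-O = 25 → Z
  i= 9: H-M = 21 → V
  i=10: T-R =  2 → C
  i=11: C-L = 17 → R
  i=12: Z-A = 25 → Z
  i=13: X-C = 21 → V
  i=14: O-M =  2 → C
  i=15: X-G = 17 → R
  shifts repeat with period 4: ZVCR

ZVCR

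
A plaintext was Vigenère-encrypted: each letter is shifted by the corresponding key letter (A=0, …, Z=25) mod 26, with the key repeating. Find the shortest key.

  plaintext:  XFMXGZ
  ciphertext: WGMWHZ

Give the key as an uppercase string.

ZBA

  i= 0: W-X = 25 → Z
  i= 1: G-F =  1 → B
  i= 2: M-M =  0 → A
  i= 3: W-X = 25 → Z
  i= 4: H-G =  1 → B
  i= 5: Z-Z =  0 → A
  shifts repeat with period 3: ZBA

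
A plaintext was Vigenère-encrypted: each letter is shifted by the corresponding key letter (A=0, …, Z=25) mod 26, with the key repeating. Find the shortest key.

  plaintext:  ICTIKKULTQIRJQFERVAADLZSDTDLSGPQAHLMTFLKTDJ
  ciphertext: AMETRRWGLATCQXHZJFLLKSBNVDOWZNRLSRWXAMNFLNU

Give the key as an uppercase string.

SKLLHHCV

  i= 0: A-I = 18 → S
  i= 1: M-C = 10 → K
  i= 2: E-T = 11 → L
  i= 3: T-I = 11 → L
  i= 4: R-K =  7 → H
  i= 5: R-K =  7 → H
  i= 6: W-U =  2 → C
  i= 7: G-L = 21 → V
  i= 8: L-T = 18 → S
  i= 9: A-Q = 10 → K
  i=10: T-I = 11 → L
  i=11: C-R = 11 → L
  i=12: Q-J =  7 → H
  i=13: X-Q =  7 → H
  i=14: H-F =  2 → C
  i=15: Z-E = 21 → V
  i=16: J-R = 18 → S
  i=17: F-V = 10 → K
  i=18: L-A = 11 → L
  i=19: L-A = 11 → L
  i=20: K-D =  7 → H
  i=21: S-L =  7 → H
  i=22: B-Z =  2 → C
  i=23: N-S = 21 → V
  i=24: V-D = 18 → S
  i=25: D-T = 10 → K
  i=26: O-D = 11 → L
  i=27: W-L = 11 → L
  i=28: Z-S =  7 → H
  i=29: N-G =  7 → H
  i=30: R-P =  2 → C
  i=31: L-Q = 21 → V
  i=32: S-A = 18 → S
  i=33: R-H = 10 → K
  i=34: W-L = 11 → L
  i=35: X-M = 11 → L
  i=36: A-T =  7 → H
  i=37: M-F =  7 → H
  i=38: N-L =  2 → C
  i=39: F-K = 21 → V
  i=40: L-T = 18 → S
  i=41: N-D = 10 → K
  i=42: U-J = 11 → L
  shifts repeat with period 8: SKLLHHCV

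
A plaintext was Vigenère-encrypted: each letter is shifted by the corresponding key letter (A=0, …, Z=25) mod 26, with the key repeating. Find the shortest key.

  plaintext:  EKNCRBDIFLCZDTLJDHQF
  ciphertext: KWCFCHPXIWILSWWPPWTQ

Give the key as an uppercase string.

  i= 0: K-E =  6 → G
  i= 1: W-K = 12 → M
  i= 2: C-N = 15 → P
  i= 3: F-C =  3 → D
  i= 4: C-R = 11 → L
  i= 5: H-B =  6 → G
  i= 6: P-D = 12 → M
  i= 7: X-I = 15 → P
  i= 8: I-F =  3 → D
  i= 9: W-L = 11 → L
  i=10: I-C =  6 → G
  i=11: L-Z = 12 → M
  i=12: S-D = 15 → P
  i=13: W-T =  3 → D
  i=14: W-L = 11 → L
  i=15: P-J =  6 → G
  i=16: P-D = 12 → M
  i=17: W-H = 15 → P
  i=18: T-Q =  3 → D
  i=19: Q-F = 11 → L
  shifts repeat with period 5: GMPDL

GMPDL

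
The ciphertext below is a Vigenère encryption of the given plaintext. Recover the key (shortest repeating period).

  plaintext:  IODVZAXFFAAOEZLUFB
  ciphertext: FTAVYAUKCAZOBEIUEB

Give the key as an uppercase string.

XFXAZA

  i= 0: F-I = 23 → X
  i= 1: T-O =  5 → F
  i= 2: A-D = 23 → X
  i= 3: V-V =  0 → A
  i= 4: Y-Z = 25 → Z
  i= 5: A-A =  0 → A
  i= 6: U-X = 23 → X
  i= 7: K-F =  5 → F
  i= 8: C-F = 23 → X
  i= 9: A-A =  0 → A
  i=10: Z-A = 25 → Z
  i=11: O-O =  0 → A
  i=12: B-E = 23 → X
  i=13: E-Z =  5 → F
  i=14: I-L = 23 → X
  i=15: U-U =  0 → A
  i=16: E-F = 25 → Z
  i=17: B-B =  0 → A
  shifts repeat with period 6: XFXAZA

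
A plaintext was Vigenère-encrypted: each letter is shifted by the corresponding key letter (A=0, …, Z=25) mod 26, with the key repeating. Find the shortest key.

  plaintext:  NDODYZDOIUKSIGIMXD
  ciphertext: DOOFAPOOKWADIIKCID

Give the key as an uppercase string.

QLACC

  i= 0: D-N = 16 → Q
  i= 1: O-D = 11 → L
  i= 2: O-O =  0 → A
  i= 3: F-D =  2 → C
  i= 4: A-Y =  2 → C
  i= 5: P-Z = 16 → Q
  i= 6: O-D = 11 → L
  i= 7: O-O =  0 → A
  i= 8: K-I =  2 → C
  i= 9: W-U =  2 → C
  i=10: A-K = 16 → Q
  i=11: D-S = 11 → L
  i=12: I-I =  0 → A
  i=13: I-G =  2 → C
  i=14: K-I =  2 → C
  i=15: C-M = 16 → Q
  i=16: I-X = 11 → L
  i=17: D-D =  0 → A
  shifts repeat with period 5: QLACC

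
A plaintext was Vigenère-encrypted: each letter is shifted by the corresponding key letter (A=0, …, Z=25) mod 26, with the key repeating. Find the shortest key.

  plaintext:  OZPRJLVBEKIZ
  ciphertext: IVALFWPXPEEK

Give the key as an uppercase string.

UWL

  i= 0: I-O = 20 → U
  i= 1: V-Z = 22 → W
  i= 2: A-P = 11 → L
  i= 3: L-R = 20 → U
  i= 4: F-J = 22 → W
  i= 5: W-L = 11 → L
  i= 6: P-V = 20 → U
  i= 7: X-B = 22 → W
  i= 8: P-E = 11 → L
  i= 9: E-K = 20 → U
  i=10: E-I = 22 → W
  i=11: K-Z = 11 → L
  shifts repeat with period 3: UWL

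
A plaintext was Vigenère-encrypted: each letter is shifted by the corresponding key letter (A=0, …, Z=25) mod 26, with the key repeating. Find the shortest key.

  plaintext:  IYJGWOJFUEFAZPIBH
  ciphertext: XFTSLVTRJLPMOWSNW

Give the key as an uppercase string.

  i= 0: X-I = 15 → P
  i= 1: F-Y =  7 → H
  i= 2: T-J = 10 → K
  i= 3: S-G = 12 → M
  i= 4: L-W = 15 → P
  i= 5: V-O =  7 → H
  i= 6: T-J = 10 → K
  i= 7: R-F = 12 → M
  i= 8: J-U = 15 → P
  i= 9: L-E =  7 → H
  i=10: P-F = 10 → K
  i=11: M-A = 12 → M
  i=12: O-Z = 15 → P
  i=13: W-P =  7 → H
  i=14: S-I = 10 → K
  i=15: N-B = 12 → M
  i=16: W-H = 15 → P
  shifts repeat with period 4: PHKM

PHKM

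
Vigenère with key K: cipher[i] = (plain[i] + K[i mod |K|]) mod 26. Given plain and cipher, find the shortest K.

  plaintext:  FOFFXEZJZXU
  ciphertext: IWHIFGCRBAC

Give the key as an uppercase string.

  i= 0: I-F =  3 → D
  i= 1: W-O =  8 → I
  i= 2: H-F =  2 → C
  i= 3: I-F =  3 → D
  i= 4: F-X =  8 → I
  i= 5: G-E =  2 → C
  i= 6: C-Z =  3 → D
  i= 7: R-J =  8 → I
  i= 8: B-Z =  2 → C
  i= 9: A-X =  3 → D
  i=10: C-U =  8 → I
  shifts repeat with period 3: DIC

DIC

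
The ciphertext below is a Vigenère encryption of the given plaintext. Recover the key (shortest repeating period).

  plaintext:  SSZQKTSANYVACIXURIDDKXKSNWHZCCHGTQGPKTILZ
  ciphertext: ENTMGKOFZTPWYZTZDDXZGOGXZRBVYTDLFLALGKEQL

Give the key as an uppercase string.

MVUWWRWF

  i= 0: E-S = 12 → M
  i= 1: N-S = 21 → V
  i= 2: T-Z = 20 → U
  i= 3: M-Q = 22 → W
  i= 4: G-K = 22 → W
  i= 5: K-T = 17 → R
  i= 6: O-S = 22 → W
  i= 7: F-A =  5 → F
  i= 8: Z-N = 12 → M
  i= 9: T-Y = 21 → V
  i=10: P-V = 20 → U
  i=11: W-A = 22 → W
  i=12: Y-C = 22 → W
  i=13: Z-I = 17 → R
  i=14: T-X = 22 → W
  i=15: Z-U =  5 → F
  i=16: D-R = 12 → M
  i=17: D-I = 21 → V
  i=18: X-D = 20 → U
  i=19: Z-D = 22 → W
  i=20: G-K = 22 → W
  i=21: O-X = 17 → R
  i=22: G-K = 22 → W
  i=23: X-S =  5 → F
  i=24: Z-N = 12 → M
  i=25: R-W = 21 → V
  i=26: B-H = 20 → U
  i=27: V-Z = 22 → W
  i=28: Y-C = 22 → W
  i=29: T-C = 17 → R
  i=30: D-H = 22 → W
  i=31: L-G =  5 → F
  i=32: F-T = 12 → M
  i=33: L-Q = 21 → V
  i=34: A-G = 20 → U
  i=35: L-P = 22 → W
  i=36: G-K = 22 → W
  i=37: K-T = 17 → R
  i=38: E-I = 22 → W
  i=39: Q-L =  5 → F
  i=40: L-Z = 12 → M
  shifts repeat with period 8: MVUWWRWF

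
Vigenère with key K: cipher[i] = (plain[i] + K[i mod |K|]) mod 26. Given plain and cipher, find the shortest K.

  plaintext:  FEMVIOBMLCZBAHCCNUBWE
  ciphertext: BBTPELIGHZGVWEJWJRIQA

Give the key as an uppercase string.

  i= 0: B-F = 22 → W
  i= 1: B-E = 23 → X
  i= 2: T-M =  7 → H
  i= 3: P-V = 20 → U
  i= 4: E-I = 22 → W
  i= 5: L-O = 23 → X
  i= 6: I-B =  7 → H
  i= 7: G-M = 20 → U
  i= 8: H-L = 22 → W
  i= 9: Z-C = 23 → X
  i=10: G-Z =  7 → H
  i=11: V-B = 20 → U
  i=12: W-A = 22 → W
  i=13: E-H = 23 → X
  i=14: J-C =  7 → H
  i=15: W-C = 20 → U
  i=16: J-N = 22 → W
  i=17: R-U = 23 → X
  i=18: I-B =  7 → H
  i=19: Q-W = 20 → U
  i=20: A-E = 22 → W
  shifts repeat with period 4: WXHU

WXHU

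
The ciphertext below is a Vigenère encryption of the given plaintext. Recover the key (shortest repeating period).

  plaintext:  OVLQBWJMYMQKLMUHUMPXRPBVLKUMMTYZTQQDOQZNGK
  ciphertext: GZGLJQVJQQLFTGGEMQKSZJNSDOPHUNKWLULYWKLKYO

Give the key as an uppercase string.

SEVVIUMX

  i= 0: G-O = 18 → S
  i= 1: Z-V =  4 → E
  i= 2: G-L = 21 → V
  i= 3: L-Q = 21 → V
  i= 4: J-B =  8 → I
  i= 5: Q-W = 20 → U
  i= 6: V-J = 12 → M
  i= 7: J-M = 23 → X
  i= 8: Q-Y = 18 → S
  i= 9: Q-M =  4 → E
  i=10: L-Q = 21 → V
  i=11: F-K = 21 → V
  i=12: T-L =  8 → I
  i=13: G-M = 20 → U
  i=14: G-U = 12 → M
  i=15: E-H = 23 → X
  i=16: M-U = 18 → S
  i=17: Q-M =  4 → E
  i=18: K-P = 21 → V
  i=19: S-X = 21 → V
  i=20: Z-R =  8 → I
  i=21: J-P = 20 → U
  i=22: N-B = 12 → M
  i=23: S-V = 23 → X
  i=24: D-L = 18 → S
  i=25: O-K =  4 → E
  i=26: P-U = 21 → V
  i=27: H-M = 21 → V
  i=28: U-M =  8 → I
  i=29: N-T = 20 → U
  i=30: K-Y = 12 → M
  i=31: W-Z = 23 → X
  i=32: L-T = 18 → S
  i=33: U-Q =  4 → E
  i=34: L-Q = 21 → V
  i=35: Y-D = 21 → V
  i=36: W-O =  8 → I
  i=37: K-Q = 20 → U
  i=38: L-Z = 12 → M
  i=39: K-N = 23 → X
  i=40: Y-G = 18 → S
  i=41: O-K =  4 → E
  shifts repeat with period 8: SEVVIUMX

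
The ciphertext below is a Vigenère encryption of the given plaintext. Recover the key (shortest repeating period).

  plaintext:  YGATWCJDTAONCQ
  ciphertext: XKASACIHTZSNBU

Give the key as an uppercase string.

  i= 0: X-Y = 25 → Z
  i= 1: K-G =  4 → E
  i= 2: A-A =  0 → A
  i= 3: S-T = 25 → Z
  i= 4: A-W =  4 → E
  i= 5: C-C =  0 → A
  i= 6: I-J = 25 → Z
  i= 7: H-D =  4 → E
  i= 8: T-T =  0 → A
  i= 9: Z-A = 25 → Z
  i=10: S-O =  4 → E
  i=11: N-N =  0 → A
  i=12: B-C = 25 → Z
  i=13: U-Q =  4 → E
  shifts repeat with period 3: ZEA

ZEA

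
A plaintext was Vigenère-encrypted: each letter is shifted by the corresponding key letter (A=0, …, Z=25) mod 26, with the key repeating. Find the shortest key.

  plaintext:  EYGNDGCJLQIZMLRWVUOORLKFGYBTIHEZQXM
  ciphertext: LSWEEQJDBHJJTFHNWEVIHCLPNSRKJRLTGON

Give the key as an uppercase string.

  i= 0: L-E =  7 → H
  i= 1: S-Y = 20 → U
  i= 2: W-G = 16 → Q
  i= 3: E-N = 17 → R
  i= 4: E-D =  1 → B
  i= 5: Q-G = 10 → K
  i= 6: J-C =  7 → H
  i= 7: D-J = 20 → U
  i= 8: B-L = 16 → Q
  i= 9: H-Q = 17 → R
  i=10: J-I =  1 → B
  i=11: J-Z = 10 → K
  i=12: T-M =  7 → H
  i=13: F-L = 20 → U
  i=14: H-R = 16 → Q
  i=15: N-W = 17 → R
  i=16: W-V =  1 → B
  i=17: E-U = 10 → K
  i=18: V-O =  7 → H
  i=19: I-O = 20 → U
  i=20: H-R = 16 → Q
  i=21: C-L = 17 → R
  i=22: L-K =  1 → B
  i=23: P-F = 10 → K
  i=24: N-G =  7 → H
  i=25: S-Y = 20 → U
  i=26: R-B = 16 → Q
  i=27: K-T = 17 → R
  i=28: J-I =  1 → B
  i=29: R-H = 10 → K
  i=30: L-E =  7 → H
  i=31: T-Z = 20 → U
  i=32: G-Q = 16 → Q
  i=33: O-X = 17 → R
  i=34: N-M =  1 → B
  shifts repeat with period 6: HUQRBK

HUQRBK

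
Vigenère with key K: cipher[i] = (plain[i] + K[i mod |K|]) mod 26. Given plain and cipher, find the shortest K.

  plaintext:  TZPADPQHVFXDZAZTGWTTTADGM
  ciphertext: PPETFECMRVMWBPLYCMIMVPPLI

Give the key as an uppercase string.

  i= 0: P-T = 22 → W
  i= 1: P-Z = 16 → Q
  i= 2: E-P = 15 → P
  i= 3: T-A = 19 → T
  i= 4: F-D =  2 → C
  i= 5: E-P = 15 → P
  i= 6: C-Q = 12 → M
  i= 7: M-H =  5 → F
  i= 8: R-V = 22 → W
  i= 9: V-F = 16 → Q
  i=10: M-X = 15 → P
  i=11: W-D = 19 → T
  i=12: B-Z =  2 → C
  i=13: P-A = 15 → P
  i=14: L-Z = 12 → M
  i=15: Y-T =  5 → F
  i=16: C-G = 22 → W
  i=17: M-W = 16 → Q
  i=18: I-T = 15 → P
  i=19: M-T = 19 → T
  i=20: V-T =  2 → C
  i=21: P-A = 15 → P
  i=22: P-D = 12 → M
  i=23: L-G =  5 → F
  i=24: I-M = 22 → W
  shifts repeat with period 8: WQPTCPMF

WQPTCPMF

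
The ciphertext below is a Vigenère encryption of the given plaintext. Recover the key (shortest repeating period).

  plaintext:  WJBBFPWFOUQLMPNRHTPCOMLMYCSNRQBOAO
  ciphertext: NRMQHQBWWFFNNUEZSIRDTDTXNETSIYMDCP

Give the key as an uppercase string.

  i= 0: N-W = 17 → R
  i= 1: R-J =  8 → I
  i= 2: M-B = 11 → L
  i= 3: Q-B = 15 → P
  i= 4: H-F =  2 → C
  i= 5: Q-P =  1 → B
  i= 6: B-W =  5 → F
  i= 7: W-F = 17 → R
  i= 8: W-O =  8 → I
  i= 9: F-U = 11 → L
  i=10: F-Q = 15 → P
  i=11: N-L =  2 → C
  i=12: N-M =  1 → B
  i=13: U-P =  5 → F
  i=14: E-N = 17 → R
  i=15: Z-R =  8 → I
  i=16: S-H = 11 → L
  i=17: I-T = 15 → P
  i=18: R-P =  2 → C
  i=19: D-C =  1 → B
  i=20: T-O =  5 → F
  i=21: D-M = 17 → R
  i=22: T-L =  8 → I
  i=23: X-M = 11 → L
  i=24: N-Y = 15 → P
  i=25: E-C =  2 → C
  i=26: T-S =  1 → B
  i=27: S-N =  5 → F
  i=28: I-R = 17 → R
  i=29: Y-Q =  8 → I
  i=30: M-B = 11 → L
  i=31: D-O = 15 → P
  i=32: C-A =  2 → C
  i=33: P-O =  1 → B
  shifts repeat with period 7: RILPCBF

RILPCBF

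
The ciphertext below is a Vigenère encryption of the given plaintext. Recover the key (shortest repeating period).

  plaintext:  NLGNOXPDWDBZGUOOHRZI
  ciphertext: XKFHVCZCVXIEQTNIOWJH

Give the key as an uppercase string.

KZZUHF

  i= 0: X-N = 10 → K
  i= 1: K-L = 25 → Z
  i= 2: F-G = 25 → Z
  i= 3: H-N = 20 → U
  i= 4: V-O =  7 → H
  i= 5: C-X =  5 → F
  i= 6: Z-P = 10 → K
  i= 7: C-D = 25 → Z
  i= 8: V-W = 25 → Z
  i= 9: X-D = 20 → U
  i=10: I-B =  7 → H
  i=11: E-Z =  5 → F
  i=12: Q-G = 10 → K
  i=13: T-U = 25 → Z
  i=14: N-O = 25 → Z
  i=15: I-O = 20 → U
  i=16: O-H =  7 → H
  i=17: W-R =  5 → F
  i=18: J-Z = 10 → K
  i=19: H-I = 25 → Z
  shifts repeat with period 6: KZZUHF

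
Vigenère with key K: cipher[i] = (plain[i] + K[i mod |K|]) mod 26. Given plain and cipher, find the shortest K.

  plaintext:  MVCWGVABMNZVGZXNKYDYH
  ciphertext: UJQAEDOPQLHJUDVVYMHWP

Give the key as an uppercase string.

  i= 0: U-M =  8 → I
  i= 1: J-V = 14 → O
  i= 2: Q-C = 14 → O
  i= 3: A-W =  4 → E
  i= 4: E-G = 24 → Y
  i= 5: D-V =  8 → I
  i= 6: O-A = 14 → O
  i= 7: P-B = 14 → O
  i= 8: Q-M =  4 → E
  i= 9: L-N = 24 → Y
  i=10: H-Z =  8 → I
  i=11: J-V = 14 → O
  i=12: U-G = 14 → O
  i=13: D-Z =  4 → E
  i=14: V-X = 24 → Y
  i=15: V-N =  8 → I
  i=16: Y-K = 14 → O
  i=17: M-Y = 14 → O
  i=18: H-D =  4 → E
  i=19: W-Y = 24 → Y
  i=20: P-H =  8 → I
  shifts repeat with period 5: IOOEY

IOOEY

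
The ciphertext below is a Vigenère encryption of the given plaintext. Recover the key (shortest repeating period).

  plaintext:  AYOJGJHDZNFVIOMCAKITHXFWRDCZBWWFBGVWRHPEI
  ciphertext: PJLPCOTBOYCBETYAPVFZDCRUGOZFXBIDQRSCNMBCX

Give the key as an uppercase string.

  i= 0: P-A = 15 → P
  i= 1: J-Y = 11 → L
  i= 2: L-O = 23 → X
  i= 3: P-J =  6 → G
  i= 4: C-G = 22 → W
  i= 5: O-J =  5 → F
  i= 6: T-H = 12 → M
  i= 7: B-D = 24 → Y
  i= 8: O-Z = 15 → P
  i= 9: Y-N = 11 → L
  i=10: C-F = 23 → X
  i=11: B-V =  6 → G
  i=12: E-I = 22 → W
  i=13: T-O =  5 → F
  i=14: Y-M = 12 → M
  i=15: A-C = 24 → Y
  i=16: P-A = 15 → P
  i=17: V-K = 11 → L
  i=18: F-I = 23 → X
  i=19: Z-T =  6 → G
  i=20: D-H = 22 → W
  i=21: C-X =  5 → F
  i=22: R-F = 12 → M
  i=23: U-W = 24 → Y
  i=24: G-R = 15 → P
  i=25: O-D = 11 → L
  i=26: Z-C = 23 → X
  i=27: F-Z =  6 → G
  i=28: X-B = 22 → W
  i=29: B-W =  5 → F
  i=30: I-W = 12 → M
  i=31: D-F = 24 → Y
  i=32: Q-B = 15 → P
  i=33: R-G = 11 → L
  i=34: S-V = 23 → X
  i=35: C-W =  6 → G
  i=36: N-R = 22 → W
  i=37: M-H =  5 → F
  i=38: B-P = 12 → M
  i=39: C-E = 24 → Y
  i=40: X-I = 15 → P
  shifts repeat with period 8: PLXGWFMY

PLXGWFMY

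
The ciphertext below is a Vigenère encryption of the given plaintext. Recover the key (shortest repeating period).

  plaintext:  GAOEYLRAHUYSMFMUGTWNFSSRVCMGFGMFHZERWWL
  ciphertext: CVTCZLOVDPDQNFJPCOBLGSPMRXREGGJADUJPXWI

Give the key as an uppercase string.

WVFYBAXV

  i= 0: C-G = 22 → W
  i= 1: V-A = 21 → V
  i= 2: T-O =  5 → F
  i= 3: C-E = 24 → Y
  i= 4: Z-Y =  1 → B
  i= 5: L-L =  0 → A
  i= 6: O-R = 23 → X
  i= 7: V-A = 21 → V
  i= 8: D-H = 22 → W
  i= 9: P-U = 21 → V
  i=10: D-Y =  5 → F
  i=11: Q-S = 24 → Y
  i=12: N-M =  1 → B
  i=13: F-F =  0 → A
  i=14: J-M = 23 → X
  i=15: P-U = 21 → V
  i=16: C-G = 22 → W
  i=17: O-T = 21 → V
  i=18: B-W =  5 → F
  i=19: L-N = 24 → Y
  i=20: G-F =  1 → B
  i=21: S-S =  0 → A
  i=22: P-S = 23 → X
  i=23: M-R = 21 → V
  i=24: R-V = 22 → W
  i=25: X-C = 21 → V
  i=26: R-M =  5 → F
  i=27: E-G = 24 → Y
  i=28: G-F =  1 → B
  i=29: G-G =  0 → A
  i=30: J-M = 23 → X
  i=31: A-F = 21 → V
  i=32: D-H = 22 → W
  i=33: U-Z = 21 → V
  i=34: J-E =  5 → F
  i=35: P-R = 24 → Y
  i=36: X-W =  1 → B
  i=37: W-W =  0 → A
  i=38: I-L = 23 → X
  shifts repeat with period 8: WVFYBAXV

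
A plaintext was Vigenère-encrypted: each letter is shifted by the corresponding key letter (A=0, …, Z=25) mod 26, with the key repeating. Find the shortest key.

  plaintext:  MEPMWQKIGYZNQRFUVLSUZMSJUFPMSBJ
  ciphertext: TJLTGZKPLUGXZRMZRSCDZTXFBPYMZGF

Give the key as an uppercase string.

  i= 0: T-M =  7 → H
  i= 1: J-E =  5 → F
  i= 2: L-P = 22 → W
  i= 3: T-M =  7 → H
  i= 4: G-W = 10 → K
  i= 5: Z-Q =  9 → J
  i= 6: K-K =  0 → A
  i= 7: P-I =  7 → H
  i= 8: L-G =  5 → F
  i= 9: U-Y = 22 → W
  i=10: G-Z =  7 → H
  i=11: X-N = 10 → K
  i=12: Z-Q =  9 → J
  i=13: R-R =  0 → A
  i=14: M-F =  7 → H
  i=15: Z-U =  5 → F
  i=16: R-V = 22 → W
  i=17: S-L =  7 → H
  i=18: C-S = 10 → K
  i=19: D-U =  9 → J
  i=20: Z-Z =  0 → A
  i=21: T-M =  7 → H
  i=22: X-S =  5 → F
  i=23: F-J = 22 → W
  i=24: B-U =  7 → H
  i=25: P-F = 10 → K
  i=26: Y-P =  9 → J
  i=27: M-M =  0 → A
  i=28: Z-S =  7 → H
  i=29: G-B =  5 → F
  i=30: F-J = 22 → W
  shifts repeat with period 7: HFWHKJA

HFWHKJA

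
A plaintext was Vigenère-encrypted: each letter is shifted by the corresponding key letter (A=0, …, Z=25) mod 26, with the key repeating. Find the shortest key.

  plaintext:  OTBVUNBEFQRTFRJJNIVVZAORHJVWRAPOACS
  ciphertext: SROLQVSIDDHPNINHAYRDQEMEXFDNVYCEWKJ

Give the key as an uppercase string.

EYNQWIR

  i= 0: S-O =  4 → E
  i= 1: R-T = 24 → Y
  i= 2: O-B = 13 → N
  i= 3: L-V = 16 → Q
  i= 4: Q-U = 22 → W
  i= 5: V-N =  8 → I
  i= 6: S-B = 17 → R
  i= 7: I-E =  4 → E
  i= 8: D-F = 24 → Y
  i= 9: D-Q = 13 → N
  i=10: H-R = 16 → Q
  i=11: P-T = 22 → W
  i=12: N-F =  8 → I
  i=13: I-R = 17 → R
  i=14: N-J =  4 → E
  i=15: H-J = 24 → Y
  i=16: A-N = 13 → N
  i=17: Y-I = 16 → Q
  i=18: R-V = 22 → W
  i=19: D-V =  8 → I
  i=20: Q-Z = 17 → R
  i=21: E-A =  4 → E
  i=22: M-O = 24 → Y
  i=23: E-R = 13 → N
  i=24: X-H = 16 → Q
  i=25: F-J = 22 → W
  i=26: D-V =  8 → I
  i=27: N-W = 17 → R
  i=28: V-R =  4 → E
  i=29: Y-A = 24 → Y
  i=30: C-P = 13 → N
  i=31: E-O = 16 → Q
  i=32: W-A = 22 → W
  i=33: K-C =  8 → I
  i=34: J-S = 17 → R
  shifts repeat with period 7: EYNQWIR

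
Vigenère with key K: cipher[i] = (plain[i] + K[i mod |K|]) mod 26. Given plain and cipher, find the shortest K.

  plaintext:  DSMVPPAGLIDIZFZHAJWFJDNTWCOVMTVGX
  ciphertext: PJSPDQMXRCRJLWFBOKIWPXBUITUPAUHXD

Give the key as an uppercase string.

MRGUOB

  i= 0: P-D = 12 → M
  i= 1: J-S = 17 → R
  i= 2: S-M =  6 → G
  i= 3: P-V = 20 → U
  i= 4: D-P = 14 → O
  i= 5: Q-P =  1 → B
  i= 6: M-A = 12 → M
  i= 7: X-G = 17 → R
  i= 8: R-L =  6 → G
  i= 9: C-I = 20 → U
  i=10: R-D = 14 → O
  i=11: J-I =  1 → B
  i=12: L-Z = 12 → M
  i=13: W-F = 17 → R
  i=14: F-Z =  6 → G
  i=15: B-H = 20 → U
  i=16: O-A = 14 → O
  i=17: K-J =  1 → B
  i=18: I-W = 12 → M
  i=19: W-F = 17 → R
  i=20: P-J =  6 → G
  i=21: X-D = 20 → U
  i=22: B-N = 14 → O
  i=23: U-T =  1 → B
  i=24: I-W = 12 → M
  i=25: T-C = 17 → R
  i=26: U-O =  6 → G
  i=27: P-V = 20 → U
  i=28: A-M = 14 → O
  i=29: U-T =  1 → B
  i=30: H-V = 12 → M
  i=31: X-G = 17 → R
  i=32: D-X =  6 → G
  shifts repeat with period 6: MRGUOB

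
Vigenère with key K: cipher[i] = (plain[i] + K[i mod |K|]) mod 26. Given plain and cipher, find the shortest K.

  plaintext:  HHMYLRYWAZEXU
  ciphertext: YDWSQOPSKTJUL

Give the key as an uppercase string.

  i= 0: Y-H = 17 → R
  i= 1: D-H = 22 → W
  i= 2: W-M = 10 → K
  i= 3: S-Y = 20 → U
  i= 4: Q-L =  5 → F
  i= 5: O-R = 23 → X
  i= 6: P-Y = 17 → R
  i= 7: S-W = 22 → W
  i= 8: K-A = 10 → K
  i= 9: T-Z = 20 → U
  i=10: J-E =  5 → F
  i=11: U-X = 23 → X
  i=12: L-U = 17 → R
  shifts repeat with period 6: RWKUFX

RWKUFX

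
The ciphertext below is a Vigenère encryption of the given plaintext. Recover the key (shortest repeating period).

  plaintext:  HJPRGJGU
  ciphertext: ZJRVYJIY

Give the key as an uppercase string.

  i= 0: Z-H = 18 → S
  i= 1: J-J =  0 → A
  i= 2: R-P =  2 → C
  i= 3: V-R =  4 → E
  i= 4: Y-G = 18 → S
  i= 5: J-J =  0 → A
  i= 6: I-G =  2 → C
  i= 7: Y-U =  4 → E
  shifts repeat with period 4: SACE

SACE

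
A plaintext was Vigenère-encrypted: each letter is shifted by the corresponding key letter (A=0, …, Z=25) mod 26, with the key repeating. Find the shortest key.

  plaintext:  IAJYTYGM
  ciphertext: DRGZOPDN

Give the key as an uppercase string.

  i= 0: D-I = 21 → V
  i= 1: R-A = 17 → R
  i= 2: G-J = 23 → X
  i= 3: Z-Y =  1 → B
  i= 4: O-T = 21 → V
  i= 5: P-Y = 17 → R
  i= 6: D-G = 23 → X
  i= 7: N-M =  1 → B
  shifts repeat with period 4: VRXB

VRXB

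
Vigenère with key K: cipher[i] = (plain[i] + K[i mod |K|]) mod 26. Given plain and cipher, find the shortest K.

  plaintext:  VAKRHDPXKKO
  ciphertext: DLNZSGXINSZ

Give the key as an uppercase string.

ILD

  i= 0: D-V =  8 → I
  i= 1: L-A = 11 → L
  i= 2: N-K =  3 → D
  i= 3: Z-R =  8 → I
  i= 4: S-H = 11 → L
  i= 5: G-D =  3 → D
  i= 6: X-P =  8 → I
  i= 7: I-X = 11 → L
  i= 8: N-K =  3 → D
  i= 9: S-K =  8 → I
  i=10: Z-O = 11 → L
  shifts repeat with period 3: ILD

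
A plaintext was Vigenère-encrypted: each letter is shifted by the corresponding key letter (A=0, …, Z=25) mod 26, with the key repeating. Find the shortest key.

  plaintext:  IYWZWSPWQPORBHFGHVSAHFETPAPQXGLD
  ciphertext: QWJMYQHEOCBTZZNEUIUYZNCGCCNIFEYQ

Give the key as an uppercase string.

IYNNCYS

  i= 0: Q-I =  8 → I
  i= 1: W-Y = 24 → Y
  i= 2: J-W = 13 → N
  i= 3: M-Z = 13 → N
  i= 4: Y-W =  2 → C
  i= 5: Q-S = 24 → Y
  i= 6: H-P = 18 → S
  i= 7: E-W =  8 → I
  i= 8: O-Q = 24 → Y
  i= 9: C-P = 13 → N
  i=10: B-O = 13 → N
  i=11: T-R =  2 → C
  i=12: Z-B = 24 → Y
  i=13: Z-H = 18 → S
  i=14: N-F =  8 → I
  i=15: E-G = 24 → Y
  i=16: U-H = 13 → N
  i=17: I-V = 13 → N
  i=18: U-S =  2 → C
  i=19: Y-A = 24 → Y
  i=20: Z-H = 18 → S
  i=21: N-F =  8 → I
  i=22: C-E = 24 → Y
  i=23: G-T = 13 → N
  i=24: C-P = 13 → N
  i=25: C-A =  2 → C
  i=26: N-P = 24 → Y
  i=27: I-Q = 18 → S
  i=28: F-X =  8 → I
  i=29: E-G = 24 → Y
  i=30: Y-L = 13 → N
  i=31: Q-D = 13 → N
  shifts repeat with period 7: IYNNCYS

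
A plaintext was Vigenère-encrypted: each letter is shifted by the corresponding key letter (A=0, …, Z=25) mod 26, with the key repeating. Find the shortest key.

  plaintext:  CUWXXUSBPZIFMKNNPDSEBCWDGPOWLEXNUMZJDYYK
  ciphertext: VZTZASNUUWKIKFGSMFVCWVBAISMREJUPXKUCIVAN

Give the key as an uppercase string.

TFXCDYV

  i= 0: V-C = 19 → T
  i= 1: Z-U =  5 → F
  i= 2: T-W = 23 → X
  i= 3: Z-X =  2 → C
  i= 4: A-X =  3 → D
  i= 5: S-U = 24 → Y
  i= 6: N-S = 21 → V
  i= 7: U-B = 19 → T
  i= 8: U-P =  5 → F
  i= 9: W-Z = 23 → X
  i=10: K-I =  2 → C
  i=11: I-F =  3 → D
  i=12: K-M = 24 → Y
  i=13: F-K = 21 → V
  i=14: G-N = 19 → T
  i=15: S-N =  5 → F
  i=16: M-P = 23 → X
  i=17: F-D =  2 → C
  i=18: V-S =  3 → D
  i=19: C-E = 24 → Y
  i=20: W-B = 21 → V
  i=21: V-C = 19 → T
  i=22: B-W =  5 → F
  i=23: A-D = 23 → X
  i=24: I-G =  2 → C
  i=25: S-P =  3 → D
  i=26: M-O = 24 → Y
  i=27: R-W = 21 → V
  i=28: E-L = 19 → T
  i=29: J-E =  5 → F
  i=30: U-X = 23 → X
  i=31: P-N =  2 → C
  i=32: X-U =  3 → D
  i=33: K-M = 24 → Y
  i=34: U-Z = 21 → V
  i=35: C-J = 19 → T
  i=36: I-D =  5 → F
  i=37: V-Y = 23 → X
  i=38: A-Y =  2 → C
  i=39: N-K =  3 → D
  shifts repeat with period 7: TFXCDYV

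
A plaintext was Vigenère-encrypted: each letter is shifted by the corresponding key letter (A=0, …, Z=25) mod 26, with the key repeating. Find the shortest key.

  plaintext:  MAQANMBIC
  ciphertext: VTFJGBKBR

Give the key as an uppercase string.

  i= 0: V-M =  9 → J
  i= 1: T-A = 19 → T
  i= 2: F-Q = 15 → P
  i= 3: J-A =  9 → J
  i= 4: G-N = 19 → T
  i= 5: B-M = 15 → P
  i= 6: K-B =  9 → J
  i= 7: B-I = 19 → T
  i= 8: R-C = 15 → P
  shifts repeat with period 3: JTP

JTP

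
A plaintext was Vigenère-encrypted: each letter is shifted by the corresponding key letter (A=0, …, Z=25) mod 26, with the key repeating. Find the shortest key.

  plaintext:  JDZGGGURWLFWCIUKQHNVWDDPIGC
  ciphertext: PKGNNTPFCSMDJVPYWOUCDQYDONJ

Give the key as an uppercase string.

  i= 0: P-J =  6 → G
  i= 1: K-D =  7 → H
  i= 2: G-Z =  7 → H
  i= 3: N-G =  7 → H
  i= 4: N-G =  7 → H
  i= 5: T-G = 13 → N
  i= 6: P-U = 21 → V
  i= 7: F-R = 14 → O
  i= 8: C-W =  6 → G
  i= 9: S-L =  7 → H
  i=10: M-F =  7 → H
  i=11: D-W =  7 → H
  i=12: J-C =  7 → H
  i=13: V-I = 13 → N
  i=14: P-U = 21 → V
  i=15: Y-K = 14 → O
  i=16: W-Q =  6 → G
  i=17: O-H =  7 → H
  i=18: U-N =  7 → H
  i=19: C-V =  7 → H
  i=20: D-W =  7 → H
  i=21: Q-D = 13 → N
  i=22: Y-D = 21 → V
  i=23: D-P = 14 → O
  i=24: O-I =  6 → G
  i=25: N-G =  7 → H
  i=26: J-C =  7 → H
  shifts repeat with period 8: GHHHHNVO

GHHHHNVO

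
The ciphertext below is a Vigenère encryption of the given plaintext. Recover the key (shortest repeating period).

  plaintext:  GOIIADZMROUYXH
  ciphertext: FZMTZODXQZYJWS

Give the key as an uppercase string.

ZLEL

  i= 0: F-G = 25 → Z
  i= 1: Z-O = 11 → L
  i= 2: M-I =  4 → E
  i= 3: T-I = 11 → L
  i= 4: Z-A = 25 → Z
  i= 5: O-D = 11 → L
  i= 6: D-Z =  4 → E
  i= 7: X-M = 11 → L
  i= 8: Q-R = 25 → Z
  i= 9: Z-O = 11 → L
  i=10: Y-U =  4 → E
  i=11: J-Y = 11 → L
  i=12: W-X = 25 → Z
  i=13: S-H = 11 → L
  shifts repeat with period 4: ZLEL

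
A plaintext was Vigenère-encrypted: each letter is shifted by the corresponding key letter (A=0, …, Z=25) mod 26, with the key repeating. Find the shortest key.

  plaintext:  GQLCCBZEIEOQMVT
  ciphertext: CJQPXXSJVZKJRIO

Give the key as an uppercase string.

WTFNV

  i= 0: C-G = 22 → W
  i= 1: J-Q = 19 → T
  i= 2: Q-L =  5 → F
  i= 3: P-C = 13 → N
  i= 4: X-C = 21 → V
  i= 5: X-B = 22 → W
  i= 6: S-Z = 19 → T
  i= 7: J-E =  5 → F
  i= 8: V-I = 13 → N
  i= 9: Z-E = 21 → V
  i=10: K-O = 22 → W
  i=11: J-Q = 19 → T
  i=12: R-M =  5 → F
  i=13: I-V = 13 → N
  i=14: O-T = 21 → V
  shifts repeat with period 5: WTFNV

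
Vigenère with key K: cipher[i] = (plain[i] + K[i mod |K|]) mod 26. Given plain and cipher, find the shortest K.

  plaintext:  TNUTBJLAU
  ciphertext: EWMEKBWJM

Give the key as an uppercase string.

LJS

  i= 0: E-T = 11 → L
  i= 1: W-N =  9 → J
  i= 2: M-U = 18 → S
  i= 3: E-T = 11 → L
  i= 4: K-B =  9 → J
  i= 5: B-J = 18 → S
  i= 6: W-L = 11 → L
  i= 7: J-A =  9 → J
  i= 8: M-U = 18 → S
  shifts repeat with period 3: LJS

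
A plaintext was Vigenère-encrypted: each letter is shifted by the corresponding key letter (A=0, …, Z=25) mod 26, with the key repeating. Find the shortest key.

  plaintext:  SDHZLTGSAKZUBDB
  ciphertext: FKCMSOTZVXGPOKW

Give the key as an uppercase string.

  i= 0: F-S = 13 → N
  i= 1: K-D =  7 → H
  i= 2: C-H = 21 → V
  i= 3: M-Z = 13 → N
  i= 4: S-L =  7 → H
  i= 5: O-T = 21 → V
  i= 6: T-G = 13 → N
  i= 7: Z-S =  7 → H
  i= 8: V-A = 21 → V
  i= 9: X-K = 13 → N
  i=10: G-Z =  7 → H
  i=11: P-U = 21 → V
  i=12: O-B = 13 → N
  i=13: K-D =  7 → H
  i=14: W-B = 21 → V
  shifts repeat with period 3: NHV

NHV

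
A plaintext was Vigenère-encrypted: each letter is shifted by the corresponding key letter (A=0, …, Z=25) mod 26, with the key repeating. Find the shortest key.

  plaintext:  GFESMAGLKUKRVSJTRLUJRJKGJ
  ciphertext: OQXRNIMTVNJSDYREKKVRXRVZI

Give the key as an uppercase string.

  i= 0: O-G =  8 → I
  i= 1: Q-F = 11 → L
  i= 2: X-E = 19 → T
  i= 3: R-S = 25 → Z
  i= 4: N-M =  1 → B
  i= 5: I-A =  8 → I
  i= 6: M-G =  6 → G
  i= 7: T-L =  8 → I
  i= 8: V-K = 11 → L
  i= 9: N-U = 19 → T
  i=10: J-K = 25 → Z
  i=11: S-R =  1 → B
  i=12: D-V =  8 → I
  i=13: Y-S =  6 → G
  i=14: R-J =  8 → I
  i=15: E-T = 11 → L
  i=16: K-R = 19 → T
  i=17: K-L = 25 → Z
  i=18: V-U =  1 → B
  i=19: R-J =  8 → I
  i=20: X-R =  6 → G
  i=21: R-J =  8 → I
  i=22: V-K = 11 → L
  i=23: Z-G = 19 → T
  i=24: I-J = 25 → Z
  shifts repeat with period 7: ILTZBIG

ILTZBIG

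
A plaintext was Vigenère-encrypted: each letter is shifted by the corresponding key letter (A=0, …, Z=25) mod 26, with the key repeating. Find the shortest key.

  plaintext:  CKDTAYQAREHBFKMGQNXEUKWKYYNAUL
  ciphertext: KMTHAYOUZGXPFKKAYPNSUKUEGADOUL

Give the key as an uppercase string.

ICQOAAYU

  i= 0: K-C =  8 → I
  i= 1: M-K =  2 → C
  i= 2: T-D = 16 → Q
  i= 3: H-T = 14 → O
  i= 4: A-A =  0 → A
  i= 5: Y-Y =  0 → A
  i= 6: O-Q = 24 → Y
  i= 7: U-A = 20 → U
  i= 8: Z-R =  8 → I
  i= 9: G-E =  2 → C
  i=10: X-H = 16 → Q
  i=11: P-B = 14 → O
  i=12: F-F =  0 → A
  i=13: K-K =  0 → A
  i=14: K-M = 24 → Y
  i=15: A-G = 20 → U
  i=16: Y-Q =  8 → I
  i=17: P-N =  2 → C
  i=18: N-X = 16 → Q
  i=19: S-E = 14 → O
  i=20: U-U =  0 → A
  i=21: K-K =  0 → A
  i=22: U-W = 24 → Y
  i=23: E-K = 20 → U
  i=24: G-Y =  8 → I
  i=25: A-Y =  2 → C
  i=26: D-N = 16 → Q
  i=27: O-A = 14 → O
  i=28: U-U =  0 → A
  i=29: L-L =  0 → A
  shifts repeat with period 8: ICQOAAYU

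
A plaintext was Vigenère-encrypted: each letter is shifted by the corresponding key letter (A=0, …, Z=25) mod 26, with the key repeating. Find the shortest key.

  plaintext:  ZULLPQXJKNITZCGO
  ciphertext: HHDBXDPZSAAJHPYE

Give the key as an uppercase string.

  i= 0: H-Z =  8 → I
  i= 1: H-U = 13 → N
  i= 2: D-L = 18 → S
  i= 3: B-L = 16 → Q
  i= 4: X-P =  8 → I
  i= 5: D-Q = 13 → N
  i= 6: P-X = 18 → S
  i= 7: Z-J = 16 → Q
  i= 8: S-K =  8 → I
  i= 9: A-N = 13 → N
  i=10: A-I = 18 → S
  i=11: J-T = 16 → Q
  i=12: H-Z =  8 → I
  i=13: P-C = 13 → N
  i=14: Y-G = 18 → S
  i=15: E-O = 16 → Q
  shifts repeat with period 4: INSQ

INSQ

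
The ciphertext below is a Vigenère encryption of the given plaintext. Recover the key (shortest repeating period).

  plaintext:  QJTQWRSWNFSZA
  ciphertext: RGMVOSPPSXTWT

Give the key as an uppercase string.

  i= 0: R-Q =  1 → B
  i= 1: G-J = 23 → X
  i= 2: M-T = 19 → T
  i= 3: V-Q =  5 → F
  i= 4: O-W = 18 → S
  i= 5: S-R =  1 → B
  i= 6: P-S = 23 → X
  i= 7: P-W = 19 → T
  i= 8: S-N =  5 → F
  i= 9: X-F = 18 → S
  i=10: T-S =  1 → B
  i=11: W-Z = 23 → X
  i=12: T-A = 19 → T
  shifts repeat with period 5: BXTFS

BXTFS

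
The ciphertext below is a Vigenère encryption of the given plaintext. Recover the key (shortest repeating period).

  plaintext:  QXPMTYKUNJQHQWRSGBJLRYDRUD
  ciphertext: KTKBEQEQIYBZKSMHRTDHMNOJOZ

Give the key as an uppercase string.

UWVPLS

  i= 0: K-Q = 20 → U
  i= 1: T-X = 22 → W
  i= 2: K-P = 21 → V
  i= 3: B-M = 15 → P
  i= 4: E-T = 11 → L
  i= 5: Q-Y = 18 → S
  i= 6: E-K = 20 → U
  i= 7: Q-U = 22 → W
  i= 8: I-N = 21 → V
  i= 9: Y-J = 15 → P
  i=10: B-Q = 11 → L
  i=11: Z-H = 18 → S
  i=12: K-Q = 20 → U
  i=13: S-W = 22 → W
  i=14: M-R = 21 → V
  i=15: H-S = 15 → P
  i=16: R-G = 11 → L
  i=17: T-B = 18 → S
  i=18: D-J = 20 → U
  i=19: H-L = 22 → W
  i=20: M-R = 21 → V
  i=21: N-Y = 15 → P
  i=22: O-D = 11 → L
  i=23: J-R = 18 → S
  i=24: O-U = 20 → U
  i=25: Z-D = 22 → W
  shifts repeat with period 6: UWVPLS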